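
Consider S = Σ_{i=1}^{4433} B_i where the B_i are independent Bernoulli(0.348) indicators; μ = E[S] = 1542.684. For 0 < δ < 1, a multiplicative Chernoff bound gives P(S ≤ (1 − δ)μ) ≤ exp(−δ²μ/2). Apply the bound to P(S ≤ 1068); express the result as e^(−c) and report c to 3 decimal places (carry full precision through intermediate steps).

73.030

Write 1068 = (1 − δ)μ, so δ = 1 − 1068/1542.684 = 0.3077001…
Then the exponent is δ²μ/2 = (μ − 1068)²/(2μ) = 73.030154.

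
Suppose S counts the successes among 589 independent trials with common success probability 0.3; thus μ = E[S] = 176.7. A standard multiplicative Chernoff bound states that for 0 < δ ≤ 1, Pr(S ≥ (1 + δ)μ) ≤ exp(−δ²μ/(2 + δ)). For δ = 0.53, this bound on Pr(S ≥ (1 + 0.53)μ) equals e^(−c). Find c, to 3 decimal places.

c = δ²μ/(2 + δ) = 0.53²·176.7/(2 + 0.53) = 19.6186.

19.619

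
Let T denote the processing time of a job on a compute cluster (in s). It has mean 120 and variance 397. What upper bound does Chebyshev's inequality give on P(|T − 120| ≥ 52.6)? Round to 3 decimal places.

Chebyshev: P(|T − μ| ≥ t) ≤ Var(T)/t².
Bound = 397 / 2766.76 = 0.1435.

0.143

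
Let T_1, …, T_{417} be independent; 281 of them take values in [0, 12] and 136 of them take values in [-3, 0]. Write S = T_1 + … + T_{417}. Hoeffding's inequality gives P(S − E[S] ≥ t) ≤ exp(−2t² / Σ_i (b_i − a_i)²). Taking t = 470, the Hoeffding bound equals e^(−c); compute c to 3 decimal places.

Σ(b_i − a_i)² = 281·12² + 136·3² = 41688.
c = 2t² / 41688 = 2·470² / 41688 = 10.5978.

10.598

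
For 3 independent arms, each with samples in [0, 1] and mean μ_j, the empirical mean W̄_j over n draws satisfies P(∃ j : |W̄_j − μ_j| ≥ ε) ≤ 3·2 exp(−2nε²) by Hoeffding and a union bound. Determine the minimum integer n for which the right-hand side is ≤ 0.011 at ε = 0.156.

130

Need 2·3·exp(−2nε²) ≤ 0.011, i.e. exp(−2nε²) ≤ 0.011/6.
So 2nε² ≥ ln(6/0.011) = 6.301619.
Hence n ≥ 6.301619/(2·0.156²) = 129.471.
The smallest integer n is 130.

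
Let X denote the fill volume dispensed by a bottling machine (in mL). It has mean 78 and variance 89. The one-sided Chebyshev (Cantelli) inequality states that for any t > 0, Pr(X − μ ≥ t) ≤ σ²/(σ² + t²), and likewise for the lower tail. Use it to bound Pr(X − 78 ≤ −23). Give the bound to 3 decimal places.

0.144

Here σ² = 89 and t = 23, so σ² + t² = 618.
Cantelli's bound: 89/618 = 0.1440.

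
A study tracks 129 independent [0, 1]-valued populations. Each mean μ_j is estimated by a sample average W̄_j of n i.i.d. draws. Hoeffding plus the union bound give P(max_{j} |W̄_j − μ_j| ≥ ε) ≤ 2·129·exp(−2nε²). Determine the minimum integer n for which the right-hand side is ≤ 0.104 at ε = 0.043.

2114

Need 2·129·exp(−2nε²) ≤ 0.104, i.e. exp(−2nε²) ≤ 0.104/258.
So 2nε² ≥ ln(258/0.104) = 7.816324.
Hence n ≥ 7.816324/(2·0.043²) = 2113.663.
The smallest integer n is 2114.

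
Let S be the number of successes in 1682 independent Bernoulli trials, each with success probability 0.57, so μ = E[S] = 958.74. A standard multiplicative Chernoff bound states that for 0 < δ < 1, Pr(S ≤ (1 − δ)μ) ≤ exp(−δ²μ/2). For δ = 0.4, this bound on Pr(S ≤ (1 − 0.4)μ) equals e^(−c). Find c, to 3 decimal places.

76.699

c = δ²μ/2 = 0.4²·958.74/2 = 76.6992.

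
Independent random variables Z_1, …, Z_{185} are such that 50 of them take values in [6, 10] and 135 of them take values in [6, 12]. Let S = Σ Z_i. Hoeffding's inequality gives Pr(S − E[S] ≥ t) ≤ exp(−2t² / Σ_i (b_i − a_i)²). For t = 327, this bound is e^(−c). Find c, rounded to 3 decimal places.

37.784

Σ(b_i − a_i)² = 50·4² + 135·6² = 5660.
c = 2t² / 5660 = 2·327² / 5660 = 37.7841.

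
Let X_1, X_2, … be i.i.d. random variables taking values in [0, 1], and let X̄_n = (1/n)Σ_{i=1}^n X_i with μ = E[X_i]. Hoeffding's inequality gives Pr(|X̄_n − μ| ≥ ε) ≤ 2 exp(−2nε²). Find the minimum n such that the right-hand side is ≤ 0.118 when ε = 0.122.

Require 2·exp(−2nε²) ≤ 0.118, i.e. 2nε² ≥ ln(2/0.118) = 2.830218.
So n ≥ 2.830218 / (2·0.122²) = 95.076.
The smallest integer n is 96.

96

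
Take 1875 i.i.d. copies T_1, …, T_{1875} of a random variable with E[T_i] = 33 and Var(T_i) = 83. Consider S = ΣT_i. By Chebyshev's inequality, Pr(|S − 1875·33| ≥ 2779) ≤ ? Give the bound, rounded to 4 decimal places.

0.0202

Var(S) = n·Var(T_i) = 1875·83 = 155625.
Chebyshev: Pr(|S − 1875·33| ≥ 2779) ≤ Var(S)/2779² = 155625/7722841 = 0.0202.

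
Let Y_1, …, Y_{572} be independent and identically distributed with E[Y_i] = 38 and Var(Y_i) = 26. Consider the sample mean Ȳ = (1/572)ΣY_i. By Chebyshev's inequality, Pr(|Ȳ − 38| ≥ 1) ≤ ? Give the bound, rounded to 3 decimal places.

0.045

Var(Ȳ) = Var(Y_i)/n = 26/572 = 0.045455.
Chebyshev: Pr(|Ȳ − 38| ≥ 1) ≤ Var(Ȳ)/(1)² = 26/(572·1²) = 0.0455.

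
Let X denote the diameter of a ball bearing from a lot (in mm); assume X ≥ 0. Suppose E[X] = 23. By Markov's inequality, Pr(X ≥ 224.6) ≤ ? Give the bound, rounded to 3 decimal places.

0.102

Markov's inequality: for a non-negative random variable, Pr(X ≥ a) ≤ E[X]/a.
Here E[X] = 23 and a = 224.6, so the bound is 23/224.6 = 0.1024.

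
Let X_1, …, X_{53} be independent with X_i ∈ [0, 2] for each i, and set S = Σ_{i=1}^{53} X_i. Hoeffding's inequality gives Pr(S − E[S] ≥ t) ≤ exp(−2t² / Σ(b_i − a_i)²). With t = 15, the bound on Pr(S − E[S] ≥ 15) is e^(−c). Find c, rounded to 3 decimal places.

Σ(b_i − a_i)² = 53·(2)² = 212.
c = 2t²/212 = 2·15²/212 = 2.1226.

2.123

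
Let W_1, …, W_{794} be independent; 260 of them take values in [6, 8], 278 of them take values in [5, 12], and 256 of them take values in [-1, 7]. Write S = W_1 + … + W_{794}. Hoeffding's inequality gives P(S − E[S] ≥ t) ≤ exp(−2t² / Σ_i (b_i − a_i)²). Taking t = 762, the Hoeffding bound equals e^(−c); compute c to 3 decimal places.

Σ(b_i − a_i)² = 260·2² + 278·7² + 256·8² = 31046.
c = 2t² / 31046 = 2·762² / 31046 = 37.4054.

37.405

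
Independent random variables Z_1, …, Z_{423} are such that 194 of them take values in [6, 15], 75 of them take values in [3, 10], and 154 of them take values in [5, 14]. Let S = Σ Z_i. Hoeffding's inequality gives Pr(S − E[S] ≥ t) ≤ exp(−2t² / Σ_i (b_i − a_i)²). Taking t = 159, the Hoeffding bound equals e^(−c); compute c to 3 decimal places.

Σ(b_i − a_i)² = 194·9² + 75·7² + 154·9² = 31863.
c = 2t² / 31863 = 2·159² / 31863 = 1.5869.

1.587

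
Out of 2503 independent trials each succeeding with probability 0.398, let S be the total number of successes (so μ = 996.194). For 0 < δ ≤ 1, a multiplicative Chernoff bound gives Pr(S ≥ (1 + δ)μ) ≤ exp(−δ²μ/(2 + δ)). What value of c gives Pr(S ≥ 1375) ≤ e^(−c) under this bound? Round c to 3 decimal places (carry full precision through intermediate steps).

60.515

Write 1375 = (1 + δ)μ, so δ = 1375/996.194 − 1 = 0.3802532…
Then the exponent is δ²μ/(2 + δ) = (1375 − μ)² / (μ·(2 + δ)) = 60.515498.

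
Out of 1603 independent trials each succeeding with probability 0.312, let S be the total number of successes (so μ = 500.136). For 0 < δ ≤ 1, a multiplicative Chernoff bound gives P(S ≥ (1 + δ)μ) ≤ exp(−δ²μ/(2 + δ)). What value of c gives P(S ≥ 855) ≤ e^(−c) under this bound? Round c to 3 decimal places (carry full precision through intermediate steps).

Write 855 = (1 + δ)μ, so δ = 855/500.136 − 1 = 0.709535…
Then the exponent is δ²μ/(2 + δ) = (855 − μ)² / (μ·(2 + δ)) = 92.926805.

92.927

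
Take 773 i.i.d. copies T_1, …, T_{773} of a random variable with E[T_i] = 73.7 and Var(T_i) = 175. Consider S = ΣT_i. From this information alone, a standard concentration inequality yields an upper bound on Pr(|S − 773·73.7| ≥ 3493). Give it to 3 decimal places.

0.011

With mean and variance of each term known, Chebyshev's inequality bounds the deviation of the sum (or sample mean).
Var(S) = n·Var(T_i) = 773·175 = 135275.
Chebyshev: Pr(|S − 773·73.7| ≥ 3493) ≤ Var(S)/3493² = 135275/12201049 = 0.0111.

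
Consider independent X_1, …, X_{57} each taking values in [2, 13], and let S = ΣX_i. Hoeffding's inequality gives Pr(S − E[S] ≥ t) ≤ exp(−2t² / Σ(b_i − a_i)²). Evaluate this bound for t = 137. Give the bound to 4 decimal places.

0.0043

Σ(b_i − a_i)² = 57·(11)² = 6897.
Exponent = 2·137²/6897 = 5.4427.
Bound = exp(−5.4427) = 0.00433.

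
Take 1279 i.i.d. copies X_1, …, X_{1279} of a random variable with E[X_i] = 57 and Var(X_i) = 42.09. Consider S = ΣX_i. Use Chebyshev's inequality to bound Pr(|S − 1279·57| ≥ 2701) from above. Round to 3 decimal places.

0.007

Var(S) = n·Var(X_i) = 1279·42.09 = 53833.11.
Chebyshev: Pr(|S − 1279·57| ≥ 2701) ≤ Var(S)/2701² = 53833.11/7295401 = 0.0074.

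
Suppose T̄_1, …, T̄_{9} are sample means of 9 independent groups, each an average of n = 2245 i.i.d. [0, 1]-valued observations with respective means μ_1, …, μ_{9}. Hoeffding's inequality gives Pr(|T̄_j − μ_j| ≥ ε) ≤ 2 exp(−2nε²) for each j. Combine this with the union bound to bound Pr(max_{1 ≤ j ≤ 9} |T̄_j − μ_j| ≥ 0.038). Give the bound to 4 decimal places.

0.0275

Per-experiment Hoeffding bound: 2·exp(−2·2245·0.038²) = 2·exp(−6.48356) = 0.0030567.
Union bound over 9 events: 9·0.0030567 = 0.02751.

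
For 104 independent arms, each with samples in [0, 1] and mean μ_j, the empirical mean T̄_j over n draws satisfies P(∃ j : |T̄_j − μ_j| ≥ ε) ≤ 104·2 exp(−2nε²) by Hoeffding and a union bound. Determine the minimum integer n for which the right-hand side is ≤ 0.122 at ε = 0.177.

Need 2·104·exp(−2nε²) ≤ 0.122, i.e. exp(−2nε²) ≤ 0.122/208.
So 2nε² ≥ ln(208/0.122) = 7.441272.
Hence n ≥ 7.441272/(2·0.177²) = 118.760.
The smallest integer n is 119.

119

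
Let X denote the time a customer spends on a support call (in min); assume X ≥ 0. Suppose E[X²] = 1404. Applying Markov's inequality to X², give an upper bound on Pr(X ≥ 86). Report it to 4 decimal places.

Since X ≥ 0, the event {X ≥ 86} is the same as {X² ≥ 7396}.
Markov's inequality applied to X² gives Pr(X² ≥ 7396) ≤ E[X²]/7396 = 1404/7396 = 0.1898.

0.1898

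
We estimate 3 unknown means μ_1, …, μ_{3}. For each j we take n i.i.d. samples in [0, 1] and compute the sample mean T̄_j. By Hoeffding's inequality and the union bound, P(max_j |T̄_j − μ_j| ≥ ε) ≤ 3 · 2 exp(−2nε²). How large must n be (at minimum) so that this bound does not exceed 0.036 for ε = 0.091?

309

Need 2·3·exp(−2nε²) ≤ 0.036, i.e. exp(−2nε²) ≤ 0.036/6.
So 2nε² ≥ ln(6/0.036) = 5.115996.
Hence n ≥ 5.115996/(2·0.091²) = 308.900.
The smallest integer n is 309.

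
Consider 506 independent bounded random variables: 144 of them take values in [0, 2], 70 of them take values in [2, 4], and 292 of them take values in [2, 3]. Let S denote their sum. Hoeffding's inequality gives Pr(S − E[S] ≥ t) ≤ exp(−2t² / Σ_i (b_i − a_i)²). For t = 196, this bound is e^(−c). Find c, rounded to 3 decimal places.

66.927

Σ(b_i − a_i)² = 144·2² + 70·2² + 292·1² = 1148.
c = 2t² / 1148 = 2·196² / 1148 = 66.9268.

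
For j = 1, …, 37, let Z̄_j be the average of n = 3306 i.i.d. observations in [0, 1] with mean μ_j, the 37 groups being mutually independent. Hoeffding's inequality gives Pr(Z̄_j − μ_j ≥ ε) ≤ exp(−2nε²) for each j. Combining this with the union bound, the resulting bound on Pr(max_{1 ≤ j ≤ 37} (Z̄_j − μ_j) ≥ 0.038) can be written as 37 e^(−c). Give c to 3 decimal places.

Union bound over the 37 events: Pr(max_{1 ≤ j ≤ 37} (Z̄_j − μ_j) ≥ 0.038) ≤ 37·exp(−2nε²) = 37 exp(−2·3306·0.038²).
So c = 2·3306·0.038² = 9.5477.

9.548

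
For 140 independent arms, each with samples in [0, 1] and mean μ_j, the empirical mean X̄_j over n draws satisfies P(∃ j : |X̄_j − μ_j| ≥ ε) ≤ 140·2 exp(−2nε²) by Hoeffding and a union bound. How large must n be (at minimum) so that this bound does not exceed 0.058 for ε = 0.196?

111

Need 2·140·exp(−2nε²) ≤ 0.058, i.e. exp(−2nε²) ≤ 0.058/280.
So 2nε² ≥ ln(280/0.058) = 8.482102.
Hence n ≥ 8.482102/(2·0.196²) = 110.398.
The smallest integer n is 111.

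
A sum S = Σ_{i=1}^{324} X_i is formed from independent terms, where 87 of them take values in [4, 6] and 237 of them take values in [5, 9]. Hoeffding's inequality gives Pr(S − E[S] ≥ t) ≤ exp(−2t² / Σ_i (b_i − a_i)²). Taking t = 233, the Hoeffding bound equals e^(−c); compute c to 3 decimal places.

Σ(b_i − a_i)² = 87·2² + 237·4² = 4140.
c = 2t² / 4140 = 2·233² / 4140 = 26.2266.

26.227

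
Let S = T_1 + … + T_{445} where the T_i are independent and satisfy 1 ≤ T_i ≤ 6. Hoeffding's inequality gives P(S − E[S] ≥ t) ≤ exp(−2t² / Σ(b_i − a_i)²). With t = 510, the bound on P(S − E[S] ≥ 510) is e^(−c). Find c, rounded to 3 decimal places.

Σ(b_i − a_i)² = 445·(5)² = 11125.
c = 2t²/11125 = 2·510²/11125 = 46.7596.

46.760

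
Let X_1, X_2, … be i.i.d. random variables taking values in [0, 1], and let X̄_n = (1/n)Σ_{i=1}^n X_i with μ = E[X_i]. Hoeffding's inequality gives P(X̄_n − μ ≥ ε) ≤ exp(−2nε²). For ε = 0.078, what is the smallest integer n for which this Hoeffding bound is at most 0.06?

Require exp(−2nε²) ≤ 0.06, i.e. 2nε² ≥ ln(1/0.06) = 2.813411.
So n ≥ 2.813411 / (2·0.078²) = 231.214.
The smallest integer n is 232.

232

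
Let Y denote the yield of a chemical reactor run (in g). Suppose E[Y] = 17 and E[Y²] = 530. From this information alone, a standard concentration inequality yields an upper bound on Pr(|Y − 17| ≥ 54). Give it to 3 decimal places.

The first two moments determine the variance, so Chebyshev's inequality is the sharpest standard bound available.
Var(Y) = E[Y²] − (E[Y])² = 530 − 289 = 241.
Chebyshev's inequality: Pr(|Y − μ| ≥ t) ≤ Var(Y)/t² = 241/2916 = 0.0826.

0.083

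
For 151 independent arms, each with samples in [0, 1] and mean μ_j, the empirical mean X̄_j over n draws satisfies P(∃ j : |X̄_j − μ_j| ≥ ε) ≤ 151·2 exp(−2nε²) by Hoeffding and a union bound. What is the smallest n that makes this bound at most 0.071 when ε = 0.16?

Need 2·151·exp(−2nε²) ≤ 0.071, i.e. exp(−2nε²) ≤ 0.071/302.
So 2nε² ≥ ln(302/0.071) = 8.355502.
Hence n ≥ 8.355502/(2·0.16²) = 163.193.
The smallest integer n is 164.

164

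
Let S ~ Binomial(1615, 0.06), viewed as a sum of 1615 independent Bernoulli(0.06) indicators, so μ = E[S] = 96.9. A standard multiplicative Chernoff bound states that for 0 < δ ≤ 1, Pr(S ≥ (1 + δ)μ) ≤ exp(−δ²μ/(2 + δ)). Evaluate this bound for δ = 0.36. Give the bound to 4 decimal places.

Exponent = δ²μ/(2 + δ) = 0.36²·96.9/2.36 = 5.3213.
Bound = exp(−5.3213) = 0.00489.

0.0049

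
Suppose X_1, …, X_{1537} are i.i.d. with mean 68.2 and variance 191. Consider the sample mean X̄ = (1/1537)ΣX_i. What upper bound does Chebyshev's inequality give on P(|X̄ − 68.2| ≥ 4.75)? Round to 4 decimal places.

0.0055

Var(X̄) = Var(X_i)/n = 191/1537 = 0.12427.
Chebyshev: P(|X̄ − 68.2| ≥ 4.75) ≤ Var(X̄)/(4.75)² = 191/(1537·4.75²) = 0.0055.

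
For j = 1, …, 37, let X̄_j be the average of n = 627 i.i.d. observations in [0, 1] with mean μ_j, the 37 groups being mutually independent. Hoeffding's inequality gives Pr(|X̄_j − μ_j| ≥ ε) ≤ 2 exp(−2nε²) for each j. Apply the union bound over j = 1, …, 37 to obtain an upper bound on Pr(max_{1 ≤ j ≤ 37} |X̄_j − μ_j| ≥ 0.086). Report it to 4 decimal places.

Per-experiment Hoeffding bound: 2·exp(−2·627·0.086²) = 2·exp(−9.27458) = 0.00018756.
Union bound over 37 events: 37·0.00018756 = 0.00694.

0.0069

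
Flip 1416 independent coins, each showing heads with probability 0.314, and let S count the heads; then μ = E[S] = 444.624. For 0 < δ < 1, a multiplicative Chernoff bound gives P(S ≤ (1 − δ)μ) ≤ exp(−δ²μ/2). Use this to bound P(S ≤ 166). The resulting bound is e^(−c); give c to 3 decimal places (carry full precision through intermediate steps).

87.300

Write 166 = (1 − δ)μ, so δ = 1 − 166/444.624 = 0.6266508…
Then the exponent is δ²μ/2 = (μ − 166)²/(2μ) = 87.299981.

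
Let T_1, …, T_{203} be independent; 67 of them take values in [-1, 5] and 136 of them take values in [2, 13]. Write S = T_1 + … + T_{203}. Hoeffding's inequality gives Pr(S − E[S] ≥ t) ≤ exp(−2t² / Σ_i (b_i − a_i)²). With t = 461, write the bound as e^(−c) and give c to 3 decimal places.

Σ(b_i − a_i)² = 67·6² + 136·11² = 18868.
c = 2t² / 18868 = 2·461² / 18868 = 22.5271.

22.527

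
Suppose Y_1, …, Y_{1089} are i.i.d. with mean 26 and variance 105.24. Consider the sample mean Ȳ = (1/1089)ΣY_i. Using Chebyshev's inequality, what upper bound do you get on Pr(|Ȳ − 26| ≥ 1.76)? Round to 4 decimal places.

Var(Ȳ) = Var(Y_i)/n = 105.24/1089 = 0.096639.
Chebyshev: Pr(|Ȳ − 26| ≥ 1.76) ≤ Var(Ȳ)/(1.76)² = 105.24/(1089·1.76²) = 0.0312.

0.0312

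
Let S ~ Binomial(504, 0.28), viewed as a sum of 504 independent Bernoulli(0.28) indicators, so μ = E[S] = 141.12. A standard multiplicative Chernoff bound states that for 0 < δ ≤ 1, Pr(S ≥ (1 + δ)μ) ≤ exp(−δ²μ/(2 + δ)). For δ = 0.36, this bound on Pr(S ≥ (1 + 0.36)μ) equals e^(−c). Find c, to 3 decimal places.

c = δ²μ/(2 + δ) = 0.36²·141.12/(2 + 0.36) = 7.7496.

7.750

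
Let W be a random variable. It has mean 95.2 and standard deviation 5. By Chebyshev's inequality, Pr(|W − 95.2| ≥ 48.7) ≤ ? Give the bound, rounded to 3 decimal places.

0.011

Chebyshev: Pr(|W − μ| ≥ t) ≤ Var(W)/t².
Var(W) = σ² = 5² = 25.
Bound = 25 / 2371.69 = 0.0105.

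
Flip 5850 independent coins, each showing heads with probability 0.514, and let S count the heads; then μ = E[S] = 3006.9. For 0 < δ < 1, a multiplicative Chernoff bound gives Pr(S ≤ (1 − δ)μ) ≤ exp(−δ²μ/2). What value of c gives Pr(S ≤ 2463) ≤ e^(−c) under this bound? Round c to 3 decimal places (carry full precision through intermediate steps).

Write 2463 = (1 − δ)μ, so δ = 1 − 2463/3006.9 = 0.180884…
Then the exponent is δ²μ/2 = (μ − 2463)²/(2μ) = 49.191395.

49.191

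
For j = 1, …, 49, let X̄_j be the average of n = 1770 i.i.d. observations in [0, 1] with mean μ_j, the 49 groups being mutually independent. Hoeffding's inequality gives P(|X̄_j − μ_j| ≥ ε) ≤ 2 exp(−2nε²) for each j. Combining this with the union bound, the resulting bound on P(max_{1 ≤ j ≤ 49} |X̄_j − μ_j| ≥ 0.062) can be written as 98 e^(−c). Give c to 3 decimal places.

13.608

Union bound over the 49 events: P(max_{1 ≤ j ≤ 49} |X̄_j − μ_j| ≥ 0.062) ≤ 49·2·exp(−2nε²) = 98 exp(−2·1770·0.062²).
So c = 2·1770·0.062² = 13.6078.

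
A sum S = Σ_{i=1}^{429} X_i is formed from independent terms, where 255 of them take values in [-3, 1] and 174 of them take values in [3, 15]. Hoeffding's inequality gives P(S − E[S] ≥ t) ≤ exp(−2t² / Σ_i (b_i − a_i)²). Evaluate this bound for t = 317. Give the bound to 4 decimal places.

Σ(b_i − a_i)² = 255·4² + 174·12² = 29136.
Exponent = 2·317² / 29136 = 6.89793.
Bound = exp(−6.89793) = 0.00101.

0.0010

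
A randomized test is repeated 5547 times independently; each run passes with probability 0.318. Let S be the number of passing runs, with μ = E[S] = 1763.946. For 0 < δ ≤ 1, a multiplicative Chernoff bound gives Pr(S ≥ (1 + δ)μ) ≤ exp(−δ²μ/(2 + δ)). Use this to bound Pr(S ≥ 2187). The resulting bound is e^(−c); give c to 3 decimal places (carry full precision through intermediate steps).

45.299

Write 2187 = (1 + δ)μ, so δ = 2187/1763.946 − 1 = 0.2398339…
Then the exponent is δ²μ/(2 + δ) = (2187 − μ)² / (μ·(2 + δ)) = 45.299198.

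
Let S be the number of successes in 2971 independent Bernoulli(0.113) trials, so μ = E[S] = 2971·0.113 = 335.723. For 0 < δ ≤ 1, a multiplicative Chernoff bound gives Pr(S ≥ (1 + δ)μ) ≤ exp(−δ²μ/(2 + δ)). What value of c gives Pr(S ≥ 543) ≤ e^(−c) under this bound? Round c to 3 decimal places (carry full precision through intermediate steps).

48.893

Write 543 = (1 + δ)μ, so δ = 543/335.723 − 1 = 0.6174048…
Then the exponent is δ²μ/(2 + δ) = (543 − μ)² / (μ·(2 + δ)) = 48.893400.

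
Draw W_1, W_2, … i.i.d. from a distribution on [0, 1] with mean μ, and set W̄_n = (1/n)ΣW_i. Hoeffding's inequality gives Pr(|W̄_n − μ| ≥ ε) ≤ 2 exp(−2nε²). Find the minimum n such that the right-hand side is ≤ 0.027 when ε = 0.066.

Require 2·exp(−2nε²) ≤ 0.027, i.e. 2nε² ≥ ln(2/0.027) = 4.305066.
So n ≥ 4.305066 / (2·0.066²) = 494.154.
The smallest integer n is 495.

495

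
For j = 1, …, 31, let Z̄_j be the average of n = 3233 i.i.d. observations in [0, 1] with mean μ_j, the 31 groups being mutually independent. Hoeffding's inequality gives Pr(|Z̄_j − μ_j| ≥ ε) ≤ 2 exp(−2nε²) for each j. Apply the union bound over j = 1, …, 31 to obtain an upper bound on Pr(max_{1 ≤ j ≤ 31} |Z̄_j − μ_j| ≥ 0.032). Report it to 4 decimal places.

0.0826

Per-experiment Hoeffding bound: 2·exp(−2·3233·0.032²) = 2·exp(−6.62118) = 0.0026637.
Union bound over 31 events: 31·0.0026637 = 0.08257.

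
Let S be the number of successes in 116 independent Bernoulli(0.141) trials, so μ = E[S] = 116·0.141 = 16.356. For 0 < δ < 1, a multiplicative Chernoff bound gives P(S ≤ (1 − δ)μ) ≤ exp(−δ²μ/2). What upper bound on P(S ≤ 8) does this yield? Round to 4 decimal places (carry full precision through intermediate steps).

0.1183

Write 8 = (1 − δ)μ, so δ = 1 − 8/16.356 = 0.5108829…
Then the exponent is δ²μ/2 = (μ − 8)²/(2μ) = 2.134469.
Bound = exp(−2.134469) = 0.11831.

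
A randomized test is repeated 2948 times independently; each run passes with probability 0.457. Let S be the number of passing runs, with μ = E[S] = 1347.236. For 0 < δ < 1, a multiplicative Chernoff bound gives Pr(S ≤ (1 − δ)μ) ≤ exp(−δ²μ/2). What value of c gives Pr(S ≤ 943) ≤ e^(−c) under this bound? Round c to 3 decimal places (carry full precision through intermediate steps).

Write 943 = (1 − δ)μ, so δ = 1 − 943/1347.236 = 0.3000484…
Then the exponent is δ²μ/2 = (μ − 943)²/(2μ) = 60.645182.

60.645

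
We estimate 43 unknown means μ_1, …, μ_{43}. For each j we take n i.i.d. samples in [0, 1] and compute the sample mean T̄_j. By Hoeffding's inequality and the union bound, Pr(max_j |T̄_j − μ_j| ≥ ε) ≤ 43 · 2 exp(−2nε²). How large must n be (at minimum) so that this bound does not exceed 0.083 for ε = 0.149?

157

Need 2·43·exp(−2nε²) ≤ 0.083, i.e. exp(−2nε²) ≤ 0.083/86.
So 2nε² ≥ ln(86/0.083) = 6.943262.
Hence n ≥ 6.943262/(2·0.149²) = 156.373.
The smallest integer n is 157.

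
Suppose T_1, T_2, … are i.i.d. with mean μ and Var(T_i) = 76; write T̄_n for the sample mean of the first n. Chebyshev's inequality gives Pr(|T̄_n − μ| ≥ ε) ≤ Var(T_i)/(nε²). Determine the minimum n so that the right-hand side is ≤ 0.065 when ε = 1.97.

Require 76/(n·1.97²) ≤ 0.065, i.e. n ≥ 76/(0.065·1.97²) = 301.278.
The smallest integer n is 302.

302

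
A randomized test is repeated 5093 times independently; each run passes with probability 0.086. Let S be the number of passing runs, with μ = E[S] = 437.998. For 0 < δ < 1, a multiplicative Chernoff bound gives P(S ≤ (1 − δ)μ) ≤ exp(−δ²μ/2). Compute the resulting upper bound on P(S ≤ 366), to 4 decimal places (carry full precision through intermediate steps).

Write 366 = (1 − δ)μ, so δ = 1 − 366/437.998 = 0.1643797…
Then the exponent is δ²μ/2 = (μ − 366)²/(2μ) = 5.917506.
Bound = exp(−5.917506) = 0.00269.

0.0027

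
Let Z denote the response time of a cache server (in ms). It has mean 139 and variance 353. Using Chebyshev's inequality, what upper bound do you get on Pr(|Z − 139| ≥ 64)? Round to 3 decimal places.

0.086

Chebyshev: Pr(|Z − μ| ≥ t) ≤ Var(Z)/t².
Bound = 353 / 4096 = 0.0862.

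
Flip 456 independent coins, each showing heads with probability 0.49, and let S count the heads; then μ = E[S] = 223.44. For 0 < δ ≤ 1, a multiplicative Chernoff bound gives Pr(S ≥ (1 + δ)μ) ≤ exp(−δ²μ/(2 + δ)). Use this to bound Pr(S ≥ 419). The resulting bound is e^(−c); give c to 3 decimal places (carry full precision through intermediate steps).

Write 419 = (1 + δ)μ, so δ = 419/223.44 − 1 = 0.8752238…
Then the exponent is δ²μ/(2 + δ) = (419 − μ)² / (μ·(2 + δ)) = 59.528849.

59.529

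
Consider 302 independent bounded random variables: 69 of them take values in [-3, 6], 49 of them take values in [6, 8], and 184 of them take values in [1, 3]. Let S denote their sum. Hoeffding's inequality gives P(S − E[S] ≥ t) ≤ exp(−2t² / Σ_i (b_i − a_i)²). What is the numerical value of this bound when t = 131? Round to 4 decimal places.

0.0052

Σ(b_i − a_i)² = 69·9² + 49·2² + 184·2² = 6521.
Exponent = 2·131² / 6521 = 5.26330.
Bound = exp(−5.26330) = 0.00518.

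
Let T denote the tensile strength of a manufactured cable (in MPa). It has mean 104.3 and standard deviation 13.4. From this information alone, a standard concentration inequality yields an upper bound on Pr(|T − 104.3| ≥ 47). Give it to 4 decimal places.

Mean and variance are known, so Chebyshev's inequality applies.
Chebyshev: Pr(|T − μ| ≥ t) ≤ Var(T)/t².
Var(T) = σ² = 13.4² = 179.56.
Bound = 179.56 / 2209 = 0.0813.

0.0813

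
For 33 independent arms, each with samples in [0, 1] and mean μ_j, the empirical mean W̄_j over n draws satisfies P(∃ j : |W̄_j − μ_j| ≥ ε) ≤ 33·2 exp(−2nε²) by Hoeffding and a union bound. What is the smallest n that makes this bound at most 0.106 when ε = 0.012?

Need 2·33·exp(−2nε²) ≤ 0.106, i.e. exp(−2nε²) ≤ 0.106/66.
So 2nε² ≥ ln(66/0.106) = 6.433971.
Hence n ≥ 6.433971/(2·0.012²) = 22340.177.
The smallest integer n is 22341.

22341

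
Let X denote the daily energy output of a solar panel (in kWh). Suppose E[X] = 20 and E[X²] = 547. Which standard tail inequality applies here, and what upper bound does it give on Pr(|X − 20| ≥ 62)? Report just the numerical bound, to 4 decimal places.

The first two moments determine the variance, so Chebyshev's inequality is the sharpest standard bound available.
Var(X) = E[X²] − (E[X])² = 547 − 400 = 147.
Chebyshev's inequality: Pr(|X − μ| ≥ t) ≤ Var(X)/t² = 147/3844 = 0.0382.

0.0382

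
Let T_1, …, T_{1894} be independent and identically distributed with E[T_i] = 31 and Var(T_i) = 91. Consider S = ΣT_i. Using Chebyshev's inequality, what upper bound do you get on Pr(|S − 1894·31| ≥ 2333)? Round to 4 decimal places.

Var(S) = n·Var(T_i) = 1894·91 = 172354.
Chebyshev: Pr(|S − 1894·31| ≥ 2333) ≤ Var(S)/2333² = 172354/5442889 = 0.0317.

0.0317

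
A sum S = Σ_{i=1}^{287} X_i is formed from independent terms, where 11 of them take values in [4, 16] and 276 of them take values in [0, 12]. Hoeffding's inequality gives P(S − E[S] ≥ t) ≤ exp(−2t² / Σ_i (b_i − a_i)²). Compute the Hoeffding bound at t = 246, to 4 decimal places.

Σ(b_i − a_i)² = 11·12² + 276·12² = 41328.
Exponent = 2·246² / 41328 = 2.92857.
Bound = exp(−2.92857) = 0.05347.

0.0535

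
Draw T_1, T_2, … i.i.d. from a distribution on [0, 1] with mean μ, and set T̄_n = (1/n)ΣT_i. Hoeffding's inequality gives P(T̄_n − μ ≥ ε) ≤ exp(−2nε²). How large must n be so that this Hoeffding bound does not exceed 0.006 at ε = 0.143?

Require exp(−2nε²) ≤ 0.006, i.e. 2nε² ≥ ln(1/0.006) = 5.115996.
So n ≥ 5.115996 / (2·0.143²) = 125.092.
The smallest integer n is 126.

126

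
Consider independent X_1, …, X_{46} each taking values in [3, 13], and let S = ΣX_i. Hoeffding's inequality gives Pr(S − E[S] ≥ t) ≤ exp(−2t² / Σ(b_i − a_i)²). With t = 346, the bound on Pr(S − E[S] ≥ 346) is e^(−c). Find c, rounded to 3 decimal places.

52.050

Σ(b_i − a_i)² = 46·(10)² = 4600.
c = 2t²/4600 = 2·346²/4600 = 52.0504.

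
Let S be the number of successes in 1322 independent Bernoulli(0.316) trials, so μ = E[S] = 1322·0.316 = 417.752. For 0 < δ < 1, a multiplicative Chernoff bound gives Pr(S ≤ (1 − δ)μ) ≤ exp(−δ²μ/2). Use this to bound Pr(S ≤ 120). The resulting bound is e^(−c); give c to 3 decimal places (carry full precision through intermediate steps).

Write 120 = (1 − δ)μ, so δ = 1 − 120/417.752 = 0.7127482…
Then the exponent is δ²μ/2 = (μ − 120)²/(2μ) = 106.111106.

106.111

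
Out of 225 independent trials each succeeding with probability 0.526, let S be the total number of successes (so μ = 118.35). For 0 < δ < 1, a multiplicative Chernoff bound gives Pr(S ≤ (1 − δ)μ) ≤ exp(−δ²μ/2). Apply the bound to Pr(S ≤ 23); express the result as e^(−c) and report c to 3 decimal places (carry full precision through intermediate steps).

Write 23 = (1 − δ)μ, so δ = 1 − 23/118.35 = 0.8056612…
Then the exponent is δ²μ/2 = (μ − 23)²/(2μ) = 38.409896.

38.410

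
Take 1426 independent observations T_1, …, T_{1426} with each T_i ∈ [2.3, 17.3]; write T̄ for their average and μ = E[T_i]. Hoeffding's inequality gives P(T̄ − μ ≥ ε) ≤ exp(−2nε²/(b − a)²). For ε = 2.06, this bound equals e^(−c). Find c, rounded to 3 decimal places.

c = 2nε²/(b − a)² = 2·1426·2.06² / 15² = 53.7900.

53.790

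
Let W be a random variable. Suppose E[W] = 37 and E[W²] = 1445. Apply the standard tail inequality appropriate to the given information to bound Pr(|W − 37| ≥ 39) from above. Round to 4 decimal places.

0.0500

The first two moments determine the variance, so Chebyshev's inequality is the sharpest standard bound available.
Var(W) = E[W²] − (E[W])² = 1445 − 1369 = 76.
Chebyshev's inequality: Pr(|W − μ| ≥ t) ≤ Var(W)/t² = 76/1521 = 0.0500.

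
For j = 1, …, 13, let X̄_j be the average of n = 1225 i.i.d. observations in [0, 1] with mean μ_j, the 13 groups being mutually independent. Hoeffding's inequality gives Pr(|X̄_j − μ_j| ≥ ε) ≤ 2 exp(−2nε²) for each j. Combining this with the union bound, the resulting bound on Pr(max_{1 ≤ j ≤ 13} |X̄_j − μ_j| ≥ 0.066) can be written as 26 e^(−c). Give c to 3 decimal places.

10.672

Union bound over the 13 events: Pr(max_{1 ≤ j ≤ 13} |X̄_j − μ_j| ≥ 0.066) ≤ 13·2·exp(−2nε²) = 26 exp(−2·1225·0.066²).
So c = 2·1225·0.066² = 10.6722.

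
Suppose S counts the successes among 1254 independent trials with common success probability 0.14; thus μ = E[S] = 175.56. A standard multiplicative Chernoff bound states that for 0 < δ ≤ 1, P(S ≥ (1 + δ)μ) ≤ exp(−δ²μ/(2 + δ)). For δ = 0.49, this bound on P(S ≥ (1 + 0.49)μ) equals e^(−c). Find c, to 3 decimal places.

c = δ²μ/(2 + δ) = 0.49²·175.56/(2 + 0.49) = 16.9285.

16.928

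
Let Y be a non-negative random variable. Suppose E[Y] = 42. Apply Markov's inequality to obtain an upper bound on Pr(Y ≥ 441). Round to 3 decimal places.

0.095

Markov's inequality: for a non-negative random variable, Pr(Y ≥ a) ≤ E[Y]/a.
Here E[Y] = 42 and a = 441, so the bound is 42/441 = 0.0952.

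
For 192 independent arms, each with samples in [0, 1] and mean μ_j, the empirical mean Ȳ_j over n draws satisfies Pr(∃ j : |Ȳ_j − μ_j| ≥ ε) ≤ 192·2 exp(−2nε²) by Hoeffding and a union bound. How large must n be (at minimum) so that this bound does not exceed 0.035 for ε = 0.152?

Need 2·192·exp(−2nε²) ≤ 0.035, i.e. exp(−2nε²) ≤ 0.035/384.
So 2nε² ≥ ln(384/0.035) = 9.303050.
Hence n ≥ 9.303050/(2·0.152²) = 201.330.
The smallest integer n is 202.

202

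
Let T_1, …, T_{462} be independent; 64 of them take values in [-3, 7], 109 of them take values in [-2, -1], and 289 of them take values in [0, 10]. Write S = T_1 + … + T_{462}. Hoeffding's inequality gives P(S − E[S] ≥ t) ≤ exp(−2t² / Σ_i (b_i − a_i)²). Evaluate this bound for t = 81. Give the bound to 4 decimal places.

Σ(b_i − a_i)² = 64·10² + 109·1² + 289·10² = 35409.
Exponent = 2·81² / 35409 = 0.37058.
Bound = exp(−0.37058) = 0.69033.

0.6903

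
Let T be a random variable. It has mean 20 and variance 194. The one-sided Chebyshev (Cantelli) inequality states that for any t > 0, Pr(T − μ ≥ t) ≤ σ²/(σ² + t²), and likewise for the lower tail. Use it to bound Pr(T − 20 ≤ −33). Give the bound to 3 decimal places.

0.151

Here σ² = 194 and t = 33, so σ² + t² = 1283.
Cantelli's bound: 194/1283 = 0.1512.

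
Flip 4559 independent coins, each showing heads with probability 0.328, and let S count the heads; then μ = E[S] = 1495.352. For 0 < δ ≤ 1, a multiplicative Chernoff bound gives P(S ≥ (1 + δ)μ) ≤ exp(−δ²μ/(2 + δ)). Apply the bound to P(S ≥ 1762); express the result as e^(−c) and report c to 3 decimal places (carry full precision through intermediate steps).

21.828

Write 1762 = (1 + δ)μ, so δ = 1762/1495.352 − 1 = 0.1783179…
Then the exponent is δ²μ/(2 + δ) = (1762 − μ)² / (μ·(2 + δ)) = 21.827901.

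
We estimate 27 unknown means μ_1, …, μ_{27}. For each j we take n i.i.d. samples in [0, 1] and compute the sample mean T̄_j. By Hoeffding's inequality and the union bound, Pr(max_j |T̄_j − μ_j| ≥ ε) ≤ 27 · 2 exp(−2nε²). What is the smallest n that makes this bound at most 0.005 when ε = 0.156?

191

Need 2·27·exp(−2nε²) ≤ 0.005, i.e. exp(−2nε²) ≤ 0.005/54.
So 2nε² ≥ ln(54/0.005) = 9.287301.
Hence n ≥ 9.287301/(2·0.156²) = 190.814.
The smallest integer n is 191.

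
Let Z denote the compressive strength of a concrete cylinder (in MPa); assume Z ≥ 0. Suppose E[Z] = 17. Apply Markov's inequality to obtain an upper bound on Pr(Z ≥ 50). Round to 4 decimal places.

Markov's inequality: for a non-negative random variable, Pr(Z ≥ a) ≤ E[Z]/a.
Here E[Z] = 17 and a = 50, so the bound is 17/50 = 0.3400.

0.3400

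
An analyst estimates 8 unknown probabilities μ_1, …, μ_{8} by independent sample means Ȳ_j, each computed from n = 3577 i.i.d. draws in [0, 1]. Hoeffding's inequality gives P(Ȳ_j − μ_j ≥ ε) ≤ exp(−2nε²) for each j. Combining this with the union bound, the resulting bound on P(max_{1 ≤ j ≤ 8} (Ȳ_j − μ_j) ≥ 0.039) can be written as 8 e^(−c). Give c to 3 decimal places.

Union bound over the 8 events: P(max_{1 ≤ j ≤ 8} (Ȳ_j − μ_j) ≥ 0.039) ≤ 8·exp(−2nε²) = 8 exp(−2·3577·0.039²).
So c = 2·3577·0.039² = 10.8812.

10.881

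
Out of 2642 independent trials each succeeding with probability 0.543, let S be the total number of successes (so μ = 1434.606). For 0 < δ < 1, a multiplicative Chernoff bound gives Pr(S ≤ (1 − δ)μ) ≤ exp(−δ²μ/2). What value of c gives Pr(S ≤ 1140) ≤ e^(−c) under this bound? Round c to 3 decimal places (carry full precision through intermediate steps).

Write 1140 = (1 − δ)μ, so δ = 1 − 1140/1434.606 = 0.2053567…
Then the exponent is δ²μ/2 = (μ − 1140)²/(2μ) = 30.249663.

30.250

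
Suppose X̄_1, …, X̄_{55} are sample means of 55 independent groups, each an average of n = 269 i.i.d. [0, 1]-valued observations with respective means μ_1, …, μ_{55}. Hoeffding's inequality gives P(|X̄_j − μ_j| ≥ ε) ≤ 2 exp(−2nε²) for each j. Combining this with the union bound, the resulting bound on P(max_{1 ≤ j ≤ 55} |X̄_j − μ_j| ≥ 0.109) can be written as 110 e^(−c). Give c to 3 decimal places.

6.392

Union bound over the 55 events: P(max_{1 ≤ j ≤ 55} |X̄_j − μ_j| ≥ 0.109) ≤ 55·2·exp(−2nε²) = 110 exp(−2·269·0.109²).
So c = 2·269·0.109² = 6.3920.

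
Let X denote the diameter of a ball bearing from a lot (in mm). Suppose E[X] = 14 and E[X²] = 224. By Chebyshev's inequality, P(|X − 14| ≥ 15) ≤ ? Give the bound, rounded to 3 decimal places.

0.124

Var(X) = E[X²] − (E[X])² = 224 − 196 = 28.
Chebyshev's inequality: P(|X − μ| ≥ t) ≤ Var(X)/t² = 28/225 = 0.1244.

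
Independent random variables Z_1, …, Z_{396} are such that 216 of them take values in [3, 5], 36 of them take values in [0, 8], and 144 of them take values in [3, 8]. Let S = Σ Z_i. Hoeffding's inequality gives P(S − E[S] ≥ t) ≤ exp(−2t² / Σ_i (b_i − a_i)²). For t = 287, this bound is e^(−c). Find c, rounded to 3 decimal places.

Σ(b_i − a_i)² = 216·2² + 36·8² + 144·5² = 6768.
c = 2t² / 6768 = 2·287² / 6768 = 24.3407.

24.341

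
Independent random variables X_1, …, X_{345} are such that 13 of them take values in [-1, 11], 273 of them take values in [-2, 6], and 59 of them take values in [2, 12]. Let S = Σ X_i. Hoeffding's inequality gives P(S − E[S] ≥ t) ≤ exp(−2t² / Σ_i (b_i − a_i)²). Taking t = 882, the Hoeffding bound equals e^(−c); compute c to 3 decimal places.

Σ(b_i − a_i)² = 13·12² + 273·8² + 59·10² = 25244.
c = 2t² / 25244 = 2·882² / 25244 = 61.6324.

61.632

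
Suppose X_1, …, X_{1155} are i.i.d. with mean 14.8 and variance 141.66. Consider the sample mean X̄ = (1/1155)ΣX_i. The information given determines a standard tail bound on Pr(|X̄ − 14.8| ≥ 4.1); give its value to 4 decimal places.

With mean and variance of each term known, Chebyshev's inequality bounds the deviation of the sum (or sample mean).
Var(X̄) = Var(X_i)/n = 141.66/1155 = 0.12265.
Chebyshev: Pr(|X̄ − 14.8| ≥ 4.1) ≤ Var(X̄)/(4.1)² = 141.66/(1155·4.1²) = 0.0073.

0.0073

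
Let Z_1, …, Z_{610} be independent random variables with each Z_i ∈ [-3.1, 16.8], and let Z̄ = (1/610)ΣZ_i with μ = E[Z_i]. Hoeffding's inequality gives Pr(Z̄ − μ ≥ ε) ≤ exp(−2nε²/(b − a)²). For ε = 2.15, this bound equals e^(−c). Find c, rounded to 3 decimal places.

14.241

c = 2nε²/(b − a)² = 2·610·2.15² / 19.9² = 14.2407.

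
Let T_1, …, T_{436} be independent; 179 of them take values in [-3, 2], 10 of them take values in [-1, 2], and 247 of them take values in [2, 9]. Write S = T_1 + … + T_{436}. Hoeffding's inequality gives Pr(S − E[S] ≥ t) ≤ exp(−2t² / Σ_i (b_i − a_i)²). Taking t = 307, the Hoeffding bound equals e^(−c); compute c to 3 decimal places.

11.309

Σ(b_i − a_i)² = 179·5² + 10·3² + 247·7² = 16668.
c = 2t² / 16668 = 2·307² / 16668 = 11.3090.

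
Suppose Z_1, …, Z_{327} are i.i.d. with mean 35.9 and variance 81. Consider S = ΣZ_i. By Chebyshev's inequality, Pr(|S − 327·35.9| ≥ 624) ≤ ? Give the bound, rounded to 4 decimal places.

Var(S) = n·Var(Z_i) = 327·81 = 26487.
Chebyshev: Pr(|S − 327·35.9| ≥ 624) ≤ Var(S)/624² = 26487/389376 = 0.0680.

0.0680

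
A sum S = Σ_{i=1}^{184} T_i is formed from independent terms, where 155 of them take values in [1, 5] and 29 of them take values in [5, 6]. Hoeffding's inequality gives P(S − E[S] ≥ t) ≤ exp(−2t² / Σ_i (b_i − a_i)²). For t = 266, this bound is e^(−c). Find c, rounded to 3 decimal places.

Σ(b_i − a_i)² = 155·4² + 29·1² = 2509.
c = 2t² / 2509 = 2·266² / 2509 = 56.4018.

56.402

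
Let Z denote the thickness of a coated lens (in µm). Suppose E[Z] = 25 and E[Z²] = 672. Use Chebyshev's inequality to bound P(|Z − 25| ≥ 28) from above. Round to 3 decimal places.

0.060

Var(Z) = E[Z²] − (E[Z])² = 672 − 625 = 47.
Chebyshev's inequality: P(|Z − μ| ≥ t) ≤ Var(Z)/t² = 47/784 = 0.0599.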